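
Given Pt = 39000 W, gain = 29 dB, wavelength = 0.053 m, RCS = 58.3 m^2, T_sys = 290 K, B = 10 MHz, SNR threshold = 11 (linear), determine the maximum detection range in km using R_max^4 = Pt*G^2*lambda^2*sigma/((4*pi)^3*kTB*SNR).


G_lin = 10^(29/10) = 794.328235
R^4 = 39000 * 794.328235^2 * 0.053^2 * 58.3 / ((4*pi)^3 * 1.38e-23 * 290 * 10000000.0 * 11)
R^4 = 4.61302e18 m^4
R_max = (4.61302e18)^(1/4) = 46344.3 m = 46.3 km

46.3 km


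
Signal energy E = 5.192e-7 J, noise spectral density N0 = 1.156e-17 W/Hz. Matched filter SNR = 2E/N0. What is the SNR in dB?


SNR_lin = 2 * 5.192e-7 / 1.156e-17 = 8.983e10
SNR_dB = 10*log10(8.983e10) = 109.5 dB

109.5 dB


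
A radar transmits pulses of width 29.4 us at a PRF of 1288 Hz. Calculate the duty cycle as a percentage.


DC = 29.4e-6 * 1288 * 100 = 3.79%

3.79%


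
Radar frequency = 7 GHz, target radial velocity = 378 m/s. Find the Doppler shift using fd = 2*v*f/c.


fd = 2 * 378 * 7000000000.0 / 3e8 = 17640.0 Hz

17640.0 Hz


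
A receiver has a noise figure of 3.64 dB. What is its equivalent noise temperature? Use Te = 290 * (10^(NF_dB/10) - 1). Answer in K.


NF_lin = 10^(3.64/10) = 2.312065
Te = 290 * (2.312065 - 1) = 380.5 K

380.5 K


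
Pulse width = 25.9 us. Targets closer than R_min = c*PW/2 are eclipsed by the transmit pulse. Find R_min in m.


R_min = 3e8 * 25.9e-6 / 2 = 3885.0 m

3885.0 m


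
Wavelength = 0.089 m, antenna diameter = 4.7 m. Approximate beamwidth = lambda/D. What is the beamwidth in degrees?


BW_rad = 0.089 / 4.7 = 0.018936
BW_deg = 1.08 degrees

1.08 degrees


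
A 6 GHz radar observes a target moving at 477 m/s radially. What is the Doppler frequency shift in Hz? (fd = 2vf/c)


fd = 2 * 477 * 6000000000.0 / 3e8 = 19080.0 Hz

19080.0 Hz


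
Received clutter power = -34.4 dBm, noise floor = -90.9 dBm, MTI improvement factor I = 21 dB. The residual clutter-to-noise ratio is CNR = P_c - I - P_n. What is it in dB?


CNR = -34.4 - 21 - (-90.9) = 35.5 dB

35.5 dB


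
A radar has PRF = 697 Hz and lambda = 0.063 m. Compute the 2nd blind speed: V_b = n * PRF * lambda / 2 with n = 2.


V_blind = 2 * 697 * 0.063 / 2 = 43.9 m/s

43.9 m/s


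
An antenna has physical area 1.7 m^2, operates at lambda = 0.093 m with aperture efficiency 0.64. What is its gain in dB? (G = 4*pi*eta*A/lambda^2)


G_linear = 4*pi*0.64*1.7/0.093^2 = 1580.79
G_dB = 10*log10(1580.79) = 32.0 dB

32.0 dB


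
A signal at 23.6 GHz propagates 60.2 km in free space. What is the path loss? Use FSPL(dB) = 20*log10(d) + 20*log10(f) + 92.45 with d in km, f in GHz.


20*log10(60.2) = 35.59
20*log10(23.6) = 27.46
FSPL = 155.5 dB

155.5 dB


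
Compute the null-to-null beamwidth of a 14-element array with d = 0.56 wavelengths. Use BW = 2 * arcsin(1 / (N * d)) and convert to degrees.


1/(N*d) = 1/(14*0.56) = 0.127551
BW = 2*arcsin(0.127551) = 14.7 degrees

14.7 degrees


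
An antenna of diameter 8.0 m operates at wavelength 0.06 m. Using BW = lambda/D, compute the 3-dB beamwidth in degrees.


BW_rad = 0.06 / 8.0 = 0.0075
BW_deg = 0.43 degrees

0.43 degrees


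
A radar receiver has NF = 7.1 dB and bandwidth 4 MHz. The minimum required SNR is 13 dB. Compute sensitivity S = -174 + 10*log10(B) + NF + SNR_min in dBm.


10*log10(4000000.0) = 66.02
S = -174 + 66.02 + 7.1 + 13 = -87.9 dBm

-87.9 dBm


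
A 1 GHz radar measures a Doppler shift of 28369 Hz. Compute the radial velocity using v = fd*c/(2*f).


v = 28369 * 3e8 / (2 * 1000000000.0) = 4255.4 m/s

4255.4 m/s


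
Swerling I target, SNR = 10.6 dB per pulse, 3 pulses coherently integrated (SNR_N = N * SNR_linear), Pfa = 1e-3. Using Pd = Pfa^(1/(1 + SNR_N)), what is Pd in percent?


SNR_lin = 10^(10.6/10) = 11.48154
SNR_N = 3 * 11.48154 = 34.44462
1/(1 + SNR_N) = 1/35.44462 = 0.028213
Pd = (1e-3)^0.028213 = 0.82293
Pd = 82.3%

82.3%


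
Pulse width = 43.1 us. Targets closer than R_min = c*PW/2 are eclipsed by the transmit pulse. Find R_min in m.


R_min = 3e8 * 43.1e-6 / 2 = 6465.0 m

6465.0 m


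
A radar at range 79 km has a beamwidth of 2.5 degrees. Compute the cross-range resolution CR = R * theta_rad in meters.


BW_rad = 0.043633231
CR = 79000 * 0.043633231 = 3447.0 m

3447.0 m


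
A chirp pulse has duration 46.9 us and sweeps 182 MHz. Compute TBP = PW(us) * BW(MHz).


TBP = 46.9 * 182 = 8535.8

8535.8


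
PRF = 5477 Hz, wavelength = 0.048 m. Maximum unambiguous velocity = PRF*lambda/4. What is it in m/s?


V_ua = 5477 * 0.048 / 4 = 65.7 m/s

65.7 m/s


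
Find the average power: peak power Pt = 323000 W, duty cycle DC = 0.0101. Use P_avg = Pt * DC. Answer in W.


P_avg = 323000 * 0.0101 = 3262.3 W

3262.3 W


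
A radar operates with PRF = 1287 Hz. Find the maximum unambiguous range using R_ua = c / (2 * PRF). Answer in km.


R_ua = 3e8 / (2 * 1287) = 116550.1 m = 116.6 km

116.6 km


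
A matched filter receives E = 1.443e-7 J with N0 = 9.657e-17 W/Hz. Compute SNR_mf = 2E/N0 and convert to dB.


SNR_lin = 2 * 1.443e-7 / 9.657e-17 = 2.989e9
SNR_dB = 10*log10(2.989e9) = 94.8 dB

94.8 dB


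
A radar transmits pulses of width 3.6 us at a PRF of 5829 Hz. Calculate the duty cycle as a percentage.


DC = 3.6e-6 * 5829 * 100 = 2.1%

2.1%


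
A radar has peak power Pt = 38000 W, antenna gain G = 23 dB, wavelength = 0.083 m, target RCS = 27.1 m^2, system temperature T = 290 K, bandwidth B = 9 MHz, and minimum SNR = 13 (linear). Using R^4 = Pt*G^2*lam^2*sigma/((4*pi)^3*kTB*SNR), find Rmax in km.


G_lin = 10^(23/10) = 199.526231
R^4 = 38000 * 199.526231^2 * 0.083^2 * 27.1 / ((4*pi)^3 * 1.38e-23 * 290 * 9000000.0 * 13)
R^4 = 3.0396e17 m^4
R_max = (3.0396e17)^(1/4) = 23480.3 m = 23.5 km

23.5 km


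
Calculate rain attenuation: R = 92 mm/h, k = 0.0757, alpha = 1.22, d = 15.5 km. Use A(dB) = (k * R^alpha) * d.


gamma = 0.0757 * 92^1.22 = 18.832893 dB/km
A = 18.832893 * 15.5 = 291.91 dB

291.91 dB


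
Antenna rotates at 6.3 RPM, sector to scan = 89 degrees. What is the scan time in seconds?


t = 89 / (6.3 * 360) * 60 = 2.35 s

2.35 s


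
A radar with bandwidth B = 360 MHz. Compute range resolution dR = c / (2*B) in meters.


dR = 3e8 / (2 * 360000000.0) = 0.42 m

0.42 m


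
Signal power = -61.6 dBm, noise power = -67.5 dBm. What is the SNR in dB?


SNR = -61.6 - (-67.5) = 5.9 dB

5.9 dB


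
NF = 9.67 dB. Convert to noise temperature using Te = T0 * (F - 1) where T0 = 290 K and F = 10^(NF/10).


NF_lin = 10^(9.67/10) = 9.268298
Te = 290 * (9.268298 - 1) = 2397.8 K

2397.8 K


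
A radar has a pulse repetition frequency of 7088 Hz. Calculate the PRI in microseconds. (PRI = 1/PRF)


PRI = 1/7088 = 0.0001410835 s = 141.1 us

141.1 us


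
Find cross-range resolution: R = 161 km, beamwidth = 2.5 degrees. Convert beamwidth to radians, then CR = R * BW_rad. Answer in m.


BW_rad = 0.043633231
CR = 161000 * 0.043633231 = 7025.0 m

7025.0 m


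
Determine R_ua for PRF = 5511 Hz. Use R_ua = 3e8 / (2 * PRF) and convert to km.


R_ua = 3e8 / (2 * 5511) = 27218.3 m = 27.2 km

27.2 km


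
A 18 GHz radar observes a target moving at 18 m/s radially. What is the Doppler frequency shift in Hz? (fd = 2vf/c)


fd = 2 * 18 * 18000000000.0 / 3e8 = 2160.0 Hz

2160.0 Hz


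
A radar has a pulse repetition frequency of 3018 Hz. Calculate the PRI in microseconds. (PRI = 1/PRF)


PRI = 1/3018 = 0.0003313453 s = 331.3 us

331.3 us


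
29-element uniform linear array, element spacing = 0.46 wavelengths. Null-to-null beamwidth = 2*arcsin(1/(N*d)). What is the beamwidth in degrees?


1/(N*d) = 1/(29*0.46) = 0.074963
BW = 2*arcsin(0.074963) = 8.6 degrees

8.6 degrees


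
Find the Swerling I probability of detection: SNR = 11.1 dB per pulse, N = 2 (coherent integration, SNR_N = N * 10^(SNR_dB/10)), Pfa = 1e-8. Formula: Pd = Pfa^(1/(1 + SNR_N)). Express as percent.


SNR_lin = 10^(11.1/10) = 12.8825
SNR_N = 2 * 12.8825 = 25.765
1/(1 + SNR_N) = 1/26.765 = 0.0373622
Pd = (1e-8)^0.0373622 = 0.50246
Pd = 50.2%

50.2%


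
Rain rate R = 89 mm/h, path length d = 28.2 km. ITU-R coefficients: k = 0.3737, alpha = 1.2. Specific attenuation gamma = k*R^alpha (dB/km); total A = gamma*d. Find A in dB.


gamma = 0.3737 * 89^1.2 = 81.618969 dB/km
A = 81.618969 * 28.2 = 2301.65 dB

2301.65 dB


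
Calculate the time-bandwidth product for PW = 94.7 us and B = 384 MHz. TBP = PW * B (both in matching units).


TBP = 94.7 * 384 = 36364.8

36364.8


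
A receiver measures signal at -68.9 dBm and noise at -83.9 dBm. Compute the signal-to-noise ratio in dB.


SNR = -68.9 - (-83.9) = 15.0 dB

15.0 dB


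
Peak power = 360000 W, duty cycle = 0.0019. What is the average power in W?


P_avg = 360000 * 0.0019 = 684.0 W

684.0 W


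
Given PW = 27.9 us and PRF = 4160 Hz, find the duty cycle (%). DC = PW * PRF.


DC = 27.9e-6 * 4160 * 100 = 11.61%

11.61%


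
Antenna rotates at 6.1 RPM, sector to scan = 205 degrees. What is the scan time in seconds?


t = 205 / (6.1 * 360) * 60 = 5.6 s

5.6 s


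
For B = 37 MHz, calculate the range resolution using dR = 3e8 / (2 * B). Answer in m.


dR = 3e8 / (2 * 37000000.0) = 4.05 m

4.05 m


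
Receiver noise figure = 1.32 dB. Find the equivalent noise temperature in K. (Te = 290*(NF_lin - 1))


NF_lin = 10^(1.32/10) = 1.355189
Te = 290 * (1.355189 - 1) = 103.0 K

103.0 K


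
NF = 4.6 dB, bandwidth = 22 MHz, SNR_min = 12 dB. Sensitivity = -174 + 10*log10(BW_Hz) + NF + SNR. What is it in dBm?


10*log10(22000000.0) = 73.42
S = -174 + 73.42 + 4.6 + 12 = -84.0 dBm

-84.0 dBm


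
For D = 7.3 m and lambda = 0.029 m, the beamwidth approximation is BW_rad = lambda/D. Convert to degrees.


BW_rad = 0.029 / 7.3 = 0.003973
BW_deg = 0.23 degrees

0.23 degrees


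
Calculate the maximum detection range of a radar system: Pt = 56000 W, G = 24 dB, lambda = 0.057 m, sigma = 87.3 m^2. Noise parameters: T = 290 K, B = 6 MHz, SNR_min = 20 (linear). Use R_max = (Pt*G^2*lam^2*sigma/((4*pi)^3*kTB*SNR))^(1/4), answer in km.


G_lin = 10^(24/10) = 251.188643
R^4 = 56000 * 251.188643^2 * 0.057^2 * 87.3 / ((4*pi)^3 * 1.38e-23 * 290 * 6000000.0 * 20)
R^4 = 1.05163e18 m^4
R_max = (1.05163e18)^(1/4) = 32023.3 m = 32.0 km

32.0 km


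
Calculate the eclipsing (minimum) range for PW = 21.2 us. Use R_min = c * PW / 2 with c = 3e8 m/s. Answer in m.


R_min = 3e8 * 21.2e-6 / 2 = 3180.0 m

3180.0 m


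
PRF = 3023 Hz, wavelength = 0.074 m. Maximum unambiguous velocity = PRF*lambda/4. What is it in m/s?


V_ua = 3023 * 0.074 / 4 = 55.9 m/s

55.9 m/s


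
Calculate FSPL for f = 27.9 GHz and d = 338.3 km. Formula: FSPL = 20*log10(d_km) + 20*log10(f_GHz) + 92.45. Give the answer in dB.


20*log10(338.3) = 50.59
20*log10(27.9) = 28.91
FSPL = 171.9 dB

171.9 dB


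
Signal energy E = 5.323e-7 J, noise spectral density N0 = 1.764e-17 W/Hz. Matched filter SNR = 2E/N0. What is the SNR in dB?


SNR_lin = 2 * 5.323e-7 / 1.764e-17 = 6.035e10
SNR_dB = 10*log10(6.035e10) = 107.8 dB

107.8 dB


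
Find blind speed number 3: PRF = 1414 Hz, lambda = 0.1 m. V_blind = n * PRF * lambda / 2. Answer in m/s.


V_blind = 3 * 1414 * 0.1 / 2 = 212.1 m/s

212.1 m/s


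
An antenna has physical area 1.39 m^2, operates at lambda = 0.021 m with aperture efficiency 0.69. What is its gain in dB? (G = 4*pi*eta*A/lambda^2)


G_linear = 4*pi*0.69*1.39/0.021^2 = 27329.72
G_dB = 10*log10(27329.72) = 44.4 dB

44.4 dB


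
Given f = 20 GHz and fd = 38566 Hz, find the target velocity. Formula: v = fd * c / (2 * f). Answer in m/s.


v = 38566 * 3e8 / (2 * 20000000000.0) = 289.2 m/s

289.2 m/s


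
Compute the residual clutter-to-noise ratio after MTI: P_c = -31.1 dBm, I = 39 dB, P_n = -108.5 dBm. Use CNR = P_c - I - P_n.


CNR = -31.1 - 39 - (-108.5) = 38.4 dB

38.4 dB


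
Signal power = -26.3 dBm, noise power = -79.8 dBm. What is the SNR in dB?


SNR = -26.3 - (-79.8) = 53.5 dB

53.5 dB


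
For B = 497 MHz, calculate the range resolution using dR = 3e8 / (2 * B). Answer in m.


dR = 3e8 / (2 * 497000000.0) = 0.3 m

0.3 m


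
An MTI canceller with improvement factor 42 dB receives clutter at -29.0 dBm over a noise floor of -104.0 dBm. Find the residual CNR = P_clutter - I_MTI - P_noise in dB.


CNR = -29.0 - 42 - (-104.0) = 33.0 dB

33.0 dB


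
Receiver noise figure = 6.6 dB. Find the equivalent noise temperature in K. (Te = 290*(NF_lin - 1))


NF_lin = 10^(6.6/10) = 4.570882
Te = 290 * (4.570882 - 1) = 1035.6 K

1035.6 K


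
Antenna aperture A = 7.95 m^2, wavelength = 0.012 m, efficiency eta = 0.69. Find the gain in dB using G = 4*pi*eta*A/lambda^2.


G_linear = 4*pi*0.69*7.95/0.012^2 = 478700.18
G_dB = 10*log10(478700.18) = 56.8 dB

56.8 dB


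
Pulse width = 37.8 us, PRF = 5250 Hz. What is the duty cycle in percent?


DC = 37.8e-6 * 5250 * 100 = 19.85%

19.85%


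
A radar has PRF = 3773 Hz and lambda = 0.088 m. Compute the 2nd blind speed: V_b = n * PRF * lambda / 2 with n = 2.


V_blind = 2 * 3773 * 0.088 / 2 = 332.0 m/s

332.0 m/s


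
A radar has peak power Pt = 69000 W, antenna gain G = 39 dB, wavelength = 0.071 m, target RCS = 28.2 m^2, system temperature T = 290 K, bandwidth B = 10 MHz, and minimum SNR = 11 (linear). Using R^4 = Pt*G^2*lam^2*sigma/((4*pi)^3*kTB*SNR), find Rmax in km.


G_lin = 10^(39/10) = 7943.282347
R^4 = 69000 * 7943.282347^2 * 0.071^2 * 28.2 / ((4*pi)^3 * 1.38e-23 * 290 * 10000000.0 * 11)
R^4 = 7.0846e20 m^4
R_max = (7.0846e20)^(1/4) = 163146.9 m = 163.1 km

163.1 km


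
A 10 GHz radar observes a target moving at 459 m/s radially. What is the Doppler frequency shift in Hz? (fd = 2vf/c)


fd = 2 * 459 * 10000000000.0 / 3e8 = 30600.0 Hz

30600.0 Hz


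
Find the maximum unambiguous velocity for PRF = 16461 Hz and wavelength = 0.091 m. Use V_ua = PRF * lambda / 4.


V_ua = 16461 * 0.091 / 4 = 374.5 m/s

374.5 m/s


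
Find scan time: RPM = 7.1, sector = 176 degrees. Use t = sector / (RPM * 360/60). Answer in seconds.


t = 176 / (7.1 * 360) * 60 = 4.13 s

4.13 s


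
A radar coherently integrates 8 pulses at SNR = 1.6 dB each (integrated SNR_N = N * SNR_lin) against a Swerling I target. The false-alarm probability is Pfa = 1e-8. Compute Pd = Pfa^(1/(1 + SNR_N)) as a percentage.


SNR_lin = 10^(1.6/10) = 1.44544
SNR_N = 8 * 1.44544 = 11.56352
1/(1 + SNR_N) = 1/12.56352 = 0.0795955
Pd = (1e-8)^0.0795955 = 0.2308
Pd = 23.1%

23.1%


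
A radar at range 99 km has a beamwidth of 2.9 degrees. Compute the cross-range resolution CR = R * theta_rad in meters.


BW_rad = 0.050614548
CR = 99000 * 0.050614548 = 5010.8 m

5010.8 m


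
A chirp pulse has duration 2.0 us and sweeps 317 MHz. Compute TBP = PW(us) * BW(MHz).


TBP = 2.0 * 317 = 634.0

634.0


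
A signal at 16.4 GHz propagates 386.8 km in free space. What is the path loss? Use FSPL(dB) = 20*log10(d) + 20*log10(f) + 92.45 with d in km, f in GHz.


20*log10(386.8) = 51.75
20*log10(16.4) = 24.3
FSPL = 168.5 dB

168.5 dB


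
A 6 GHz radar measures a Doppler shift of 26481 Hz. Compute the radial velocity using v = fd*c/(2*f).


v = 26481 * 3e8 / (2 * 6000000000.0) = 662.0 m/s

662.0 m/s


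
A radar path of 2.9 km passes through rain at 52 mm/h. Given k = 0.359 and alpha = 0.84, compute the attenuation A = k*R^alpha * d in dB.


gamma = 0.359 * 52^0.84 = 9.920584 dB/km
A = 9.920584 * 2.9 = 28.77 dB

28.77 dB


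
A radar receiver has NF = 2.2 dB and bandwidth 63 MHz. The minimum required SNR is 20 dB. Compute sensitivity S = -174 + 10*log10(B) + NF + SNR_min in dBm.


10*log10(63000000.0) = 77.99
S = -174 + 77.99 + 2.2 + 20 = -73.8 dBm

-73.8 dBm


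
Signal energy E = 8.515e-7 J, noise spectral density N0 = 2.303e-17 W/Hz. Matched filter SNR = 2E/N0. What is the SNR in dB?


SNR_lin = 2 * 8.515e-7 / 2.303e-17 = 7.395e10
SNR_dB = 10*log10(7.395e10) = 108.7 dB

108.7 dB


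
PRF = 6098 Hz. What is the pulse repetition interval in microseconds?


PRI = 1/6098 = 0.0001639882 s = 164.0 us

164.0 us


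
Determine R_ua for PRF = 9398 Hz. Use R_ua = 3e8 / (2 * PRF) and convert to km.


R_ua = 3e8 / (2 * 9398) = 15960.8 m = 16.0 km

16.0 km


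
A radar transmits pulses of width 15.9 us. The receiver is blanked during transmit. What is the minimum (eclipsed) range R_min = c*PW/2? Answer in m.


R_min = 3e8 * 15.9e-6 / 2 = 2385.0 m

2385.0 m


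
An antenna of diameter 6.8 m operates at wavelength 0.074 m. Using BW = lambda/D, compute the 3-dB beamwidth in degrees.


BW_rad = 0.074 / 6.8 = 0.010882
BW_deg = 0.62 degrees

0.62 degrees


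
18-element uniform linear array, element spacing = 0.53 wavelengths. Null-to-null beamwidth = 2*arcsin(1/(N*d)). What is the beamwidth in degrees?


1/(N*d) = 1/(18*0.53) = 0.104822
BW = 2*arcsin(0.104822) = 12.0 degrees

12.0 degrees


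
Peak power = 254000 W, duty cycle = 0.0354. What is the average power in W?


P_avg = 254000 * 0.0354 = 8991.6 W

8991.6 W


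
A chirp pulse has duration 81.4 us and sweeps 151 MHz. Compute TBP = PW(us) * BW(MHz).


TBP = 81.4 * 151 = 12291.4

12291.4


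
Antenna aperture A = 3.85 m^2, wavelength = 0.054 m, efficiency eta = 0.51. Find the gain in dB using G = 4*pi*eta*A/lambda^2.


G_linear = 4*pi*0.51*3.85/0.054^2 = 8461.61
G_dB = 10*log10(8461.61) = 39.3 dB

39.3 dB


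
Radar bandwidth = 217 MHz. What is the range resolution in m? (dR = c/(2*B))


dR = 3e8 / (2 * 217000000.0) = 0.69 m

0.69 m


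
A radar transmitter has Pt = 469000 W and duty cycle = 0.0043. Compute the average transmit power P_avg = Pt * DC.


P_avg = 469000 * 0.0043 = 2016.7 W

2016.7 W


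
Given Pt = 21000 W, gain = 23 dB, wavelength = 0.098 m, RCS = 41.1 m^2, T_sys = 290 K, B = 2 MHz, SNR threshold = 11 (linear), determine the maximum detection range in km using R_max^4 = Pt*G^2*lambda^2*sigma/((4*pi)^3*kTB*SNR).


G_lin = 10^(23/10) = 199.526231
R^4 = 21000 * 199.526231^2 * 0.098^2 * 41.1 / ((4*pi)^3 * 1.38e-23 * 290 * 2000000.0 * 11)
R^4 = 1.88879e18 m^4
R_max = (1.88879e18)^(1/4) = 37072.0 m = 37.1 km

37.1 km


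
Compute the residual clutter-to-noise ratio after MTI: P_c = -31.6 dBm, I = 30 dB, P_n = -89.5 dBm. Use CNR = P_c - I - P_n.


CNR = -31.6 - 30 - (-89.5) = 27.9 dB

27.9 dB


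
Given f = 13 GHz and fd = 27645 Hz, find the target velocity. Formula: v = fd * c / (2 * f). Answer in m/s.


v = 27645 * 3e8 / (2 * 13000000000.0) = 319.0 m/s

319.0 m/s


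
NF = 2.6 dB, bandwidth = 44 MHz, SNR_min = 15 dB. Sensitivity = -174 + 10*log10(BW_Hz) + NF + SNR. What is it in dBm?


10*log10(44000000.0) = 76.43
S = -174 + 76.43 + 2.6 + 15 = -80.0 dBm

-80.0 dBm


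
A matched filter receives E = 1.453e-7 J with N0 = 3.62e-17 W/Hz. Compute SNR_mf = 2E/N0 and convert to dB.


SNR_lin = 2 * 1.453e-7 / 3.62e-17 = 8.028e9
SNR_dB = 10*log10(8.028e9) = 99.0 dB

99.0 dB


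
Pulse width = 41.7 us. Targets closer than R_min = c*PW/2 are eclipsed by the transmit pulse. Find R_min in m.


R_min = 3e8 * 41.7e-6 / 2 = 6255.0 m

6255.0 m


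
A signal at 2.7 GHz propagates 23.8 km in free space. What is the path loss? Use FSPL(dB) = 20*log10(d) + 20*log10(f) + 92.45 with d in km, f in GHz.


20*log10(23.8) = 27.53
20*log10(2.7) = 8.63
FSPL = 128.6 dB

128.6 dB


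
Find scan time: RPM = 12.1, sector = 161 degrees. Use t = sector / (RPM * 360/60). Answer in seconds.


t = 161 / (12.1 * 360) * 60 = 2.22 s

2.22 s


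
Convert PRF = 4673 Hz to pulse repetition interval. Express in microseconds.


PRI = 1/4673 = 0.0002139953 s = 214.0 us

214.0 us


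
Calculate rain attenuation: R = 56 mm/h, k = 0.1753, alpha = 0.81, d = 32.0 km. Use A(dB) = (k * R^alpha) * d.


gamma = 0.1753 * 56^0.81 = 4.568927 dB/km
A = 4.568927 * 32.0 = 146.21 dB

146.21 dB


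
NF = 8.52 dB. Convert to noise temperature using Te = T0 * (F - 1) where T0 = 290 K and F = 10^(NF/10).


NF_lin = 10^(8.52/10) = 7.112135
Te = 290 * (7.112135 - 1) = 1772.5 K

1772.5 K


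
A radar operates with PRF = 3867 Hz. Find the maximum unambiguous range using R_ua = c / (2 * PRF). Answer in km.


R_ua = 3e8 / (2 * 3867) = 38789.8 m = 38.8 km

38.8 km


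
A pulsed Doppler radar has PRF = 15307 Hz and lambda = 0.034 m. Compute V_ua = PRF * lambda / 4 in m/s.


V_ua = 15307 * 0.034 / 4 = 130.1 m/s

130.1 m/s


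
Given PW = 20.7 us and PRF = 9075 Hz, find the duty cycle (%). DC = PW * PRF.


DC = 20.7e-6 * 9075 * 100 = 18.79%

18.79%


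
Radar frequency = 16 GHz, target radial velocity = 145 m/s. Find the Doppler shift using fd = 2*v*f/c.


fd = 2 * 145 * 16000000000.0 / 3e8 = 15466.7 Hz

15466.7 Hz


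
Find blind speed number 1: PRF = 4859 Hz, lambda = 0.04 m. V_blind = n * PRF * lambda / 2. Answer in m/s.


V_blind = 1 * 4859 * 0.04 / 2 = 97.2 m/s

97.2 m/s


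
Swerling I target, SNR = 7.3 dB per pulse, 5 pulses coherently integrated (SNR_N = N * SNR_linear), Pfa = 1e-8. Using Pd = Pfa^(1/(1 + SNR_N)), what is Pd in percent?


SNR_lin = 10^(7.3/10) = 5.37032
SNR_N = 5 * 5.37032 = 26.8516
1/(1 + SNR_N) = 1/27.8516 = 0.0359046
Pd = (1e-8)^0.0359046 = 0.51613
Pd = 51.6%

51.6%


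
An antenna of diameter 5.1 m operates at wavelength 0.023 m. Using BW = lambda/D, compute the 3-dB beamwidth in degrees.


BW_rad = 0.023 / 5.1 = 0.00451
BW_deg = 0.26 degrees

0.26 degrees


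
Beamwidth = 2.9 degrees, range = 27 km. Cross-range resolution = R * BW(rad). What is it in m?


BW_rad = 0.050614548
CR = 27000 * 0.050614548 = 1366.6 m

1366.6 m


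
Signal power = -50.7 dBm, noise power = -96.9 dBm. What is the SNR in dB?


SNR = -50.7 - (-96.9) = 46.2 dB

46.2 dB


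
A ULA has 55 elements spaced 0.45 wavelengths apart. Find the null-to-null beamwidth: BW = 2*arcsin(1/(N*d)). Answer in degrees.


1/(N*d) = 1/(55*0.45) = 0.040404
BW = 2*arcsin(0.040404) = 4.6 degrees

4.6 degrees


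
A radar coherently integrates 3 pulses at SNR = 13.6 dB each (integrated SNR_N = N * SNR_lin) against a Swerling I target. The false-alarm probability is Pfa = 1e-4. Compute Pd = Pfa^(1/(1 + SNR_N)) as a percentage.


SNR_lin = 10^(13.6/10) = 22.90868
SNR_N = 3 * 22.90868 = 68.72604
1/(1 + SNR_N) = 1/69.72604 = 0.0143418
Pd = (1e-4)^0.0143418 = 0.87626
Pd = 87.6%

87.6%


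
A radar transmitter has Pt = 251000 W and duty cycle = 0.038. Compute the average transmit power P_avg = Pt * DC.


P_avg = 251000 * 0.038 = 9538.0 W

9538.0 W


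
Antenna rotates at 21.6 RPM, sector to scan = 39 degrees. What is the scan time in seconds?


t = 39 / (21.6 * 360) * 60 = 0.3 s

0.3 s


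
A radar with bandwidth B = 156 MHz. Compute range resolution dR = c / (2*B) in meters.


dR = 3e8 / (2 * 156000000.0) = 0.96 m

0.96 m


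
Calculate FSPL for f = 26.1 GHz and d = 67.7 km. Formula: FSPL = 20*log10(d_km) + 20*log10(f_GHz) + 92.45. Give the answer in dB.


20*log10(67.7) = 36.61
20*log10(26.1) = 28.33
FSPL = 157.4 dB

157.4 dB


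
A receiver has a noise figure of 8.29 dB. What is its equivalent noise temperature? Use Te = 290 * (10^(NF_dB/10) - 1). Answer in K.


NF_lin = 10^(8.29/10) = 6.74528
Te = 290 * (6.74528 - 1) = 1666.1 K

1666.1 K


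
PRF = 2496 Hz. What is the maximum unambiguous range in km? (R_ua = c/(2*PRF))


R_ua = 3e8 / (2 * 2496) = 60096.2 m = 60.1 km

60.1 km


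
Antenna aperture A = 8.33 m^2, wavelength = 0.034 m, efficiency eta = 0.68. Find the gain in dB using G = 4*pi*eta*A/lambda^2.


G_linear = 4*pi*0.68*8.33/0.034^2 = 61575.22
G_dB = 10*log10(61575.22) = 47.9 dB

47.9 dB


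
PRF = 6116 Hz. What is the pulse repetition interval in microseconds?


PRI = 1/6116 = 0.0001635056 s = 163.5 us

163.5 us


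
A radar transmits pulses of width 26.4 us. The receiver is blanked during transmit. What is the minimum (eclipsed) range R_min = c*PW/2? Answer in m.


R_min = 3e8 * 26.4e-6 / 2 = 3960.0 m

3960.0 m


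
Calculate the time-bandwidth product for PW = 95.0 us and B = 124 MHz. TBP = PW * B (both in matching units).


TBP = 95.0 * 124 = 11780.0

11780.0


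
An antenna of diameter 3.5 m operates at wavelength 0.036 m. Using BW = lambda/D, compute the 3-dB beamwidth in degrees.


BW_rad = 0.036 / 3.5 = 0.010286
BW_deg = 0.59 degrees

0.59 degrees


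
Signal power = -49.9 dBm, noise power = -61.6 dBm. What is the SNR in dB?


SNR = -49.9 - (-61.6) = 11.7 dB

11.7 dB


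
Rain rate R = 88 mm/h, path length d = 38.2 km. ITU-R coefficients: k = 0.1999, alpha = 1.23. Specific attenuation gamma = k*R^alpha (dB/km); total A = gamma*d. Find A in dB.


gamma = 0.1999 * 88^1.23 = 49.263638 dB/km
A = 49.263638 * 38.2 = 1881.87 dB

1881.87 dB


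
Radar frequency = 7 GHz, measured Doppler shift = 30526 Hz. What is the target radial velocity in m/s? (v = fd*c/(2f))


v = 30526 * 3e8 / (2 * 7000000000.0) = 654.1 m/s

654.1 m/s


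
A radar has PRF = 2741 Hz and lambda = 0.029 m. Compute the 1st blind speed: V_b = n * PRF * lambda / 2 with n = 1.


V_blind = 1 * 2741 * 0.029 / 2 = 39.7 m/s

39.7 m/s


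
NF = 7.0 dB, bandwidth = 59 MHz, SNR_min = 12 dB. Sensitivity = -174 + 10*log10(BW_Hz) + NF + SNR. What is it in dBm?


10*log10(59000000.0) = 77.71
S = -174 + 77.71 + 7.0 + 12 = -77.3 dBm

-77.3 dBm


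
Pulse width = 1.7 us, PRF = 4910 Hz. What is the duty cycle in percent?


DC = 1.7e-6 * 4910 * 100 = 0.83%

0.83%


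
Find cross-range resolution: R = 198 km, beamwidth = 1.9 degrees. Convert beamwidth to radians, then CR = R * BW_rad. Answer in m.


BW_rad = 0.033161256
CR = 198000 * 0.033161256 = 6565.9 m

6565.9 m


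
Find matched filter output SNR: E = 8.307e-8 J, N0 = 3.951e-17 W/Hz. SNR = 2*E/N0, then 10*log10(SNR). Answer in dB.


SNR_lin = 2 * 8.307e-8 / 3.951e-17 = 4.205e9
SNR_dB = 10*log10(4.205e9) = 96.2 dB

96.2 dB


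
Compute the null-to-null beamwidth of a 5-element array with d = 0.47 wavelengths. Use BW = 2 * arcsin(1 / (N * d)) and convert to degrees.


1/(N*d) = 1/(5*0.47) = 0.425532
BW = 2*arcsin(0.425532) = 50.4 degrees

50.4 degrees


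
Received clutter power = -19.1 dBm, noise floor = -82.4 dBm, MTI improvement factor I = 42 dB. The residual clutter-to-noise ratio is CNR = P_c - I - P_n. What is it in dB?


CNR = -19.1 - 42 - (-82.4) = 21.3 dB

21.3 dB


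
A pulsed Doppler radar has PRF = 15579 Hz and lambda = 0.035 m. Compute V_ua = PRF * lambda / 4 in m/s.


V_ua = 15579 * 0.035 / 4 = 136.3 m/s

136.3 m/s


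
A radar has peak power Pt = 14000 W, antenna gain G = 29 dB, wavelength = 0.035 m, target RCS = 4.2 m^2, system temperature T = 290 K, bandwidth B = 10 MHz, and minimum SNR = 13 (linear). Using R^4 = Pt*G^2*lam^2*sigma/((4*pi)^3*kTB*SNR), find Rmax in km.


G_lin = 10^(29/10) = 794.328235
R^4 = 14000 * 794.328235^2 * 0.035^2 * 4.2 / ((4*pi)^3 * 1.38e-23 * 290 * 10000000.0 * 13)
R^4 = 4.40214e16 m^4
R_max = (4.40214e16)^(1/4) = 14484.9 m = 14.5 km

14.5 km


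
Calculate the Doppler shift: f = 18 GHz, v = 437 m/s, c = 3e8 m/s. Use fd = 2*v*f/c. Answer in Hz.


fd = 2 * 437 * 18000000000.0 / 3e8 = 52440.0 Hz

52440.0 Hz


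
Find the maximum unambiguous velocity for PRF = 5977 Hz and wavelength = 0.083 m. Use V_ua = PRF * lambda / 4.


V_ua = 5977 * 0.083 / 4 = 124.0 m/s

124.0 m/s


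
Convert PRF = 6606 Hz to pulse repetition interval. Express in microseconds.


PRI = 1/6606 = 0.0001513775 s = 151.4 us

151.4 us


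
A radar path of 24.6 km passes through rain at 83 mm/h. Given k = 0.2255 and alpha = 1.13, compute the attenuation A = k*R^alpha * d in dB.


gamma = 0.2255 * 83^1.13 = 33.243351 dB/km
A = 33.243351 * 24.6 = 817.79 dB

817.79 dB


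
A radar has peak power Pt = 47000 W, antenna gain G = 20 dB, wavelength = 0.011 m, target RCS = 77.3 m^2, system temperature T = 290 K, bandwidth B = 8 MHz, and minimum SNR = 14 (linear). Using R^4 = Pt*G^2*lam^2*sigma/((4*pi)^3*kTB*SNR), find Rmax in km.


G_lin = 10^(20/10) = 100.0
R^4 = 47000 * 100.0^2 * 0.011^2 * 77.3 / ((4*pi)^3 * 1.38e-23 * 290 * 8000000.0 * 14)
R^4 = 4.9424e15 m^4
R_max = (4.9424e15)^(1/4) = 8384.6 m = 8.4 km

8.4 km


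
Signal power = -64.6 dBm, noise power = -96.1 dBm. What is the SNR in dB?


SNR = -64.6 - (-96.1) = 31.5 dB

31.5 dB


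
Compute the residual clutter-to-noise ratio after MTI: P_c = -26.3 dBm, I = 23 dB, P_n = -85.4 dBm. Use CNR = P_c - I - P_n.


CNR = -26.3 - 23 - (-85.4) = 36.1 dB

36.1 dB


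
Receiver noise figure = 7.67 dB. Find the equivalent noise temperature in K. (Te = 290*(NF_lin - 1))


NF_lin = 10^(7.67/10) = 5.847901
Te = 290 * (5.847901 - 1) = 1405.9 K

1405.9 K


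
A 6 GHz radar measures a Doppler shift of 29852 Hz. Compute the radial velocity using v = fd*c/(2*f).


v = 29852 * 3e8 / (2 * 6000000000.0) = 746.3 m/s

746.3 m/s


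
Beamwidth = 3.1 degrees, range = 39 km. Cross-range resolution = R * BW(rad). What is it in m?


BW_rad = 0.054105207
CR = 39000 * 0.054105207 = 2110.1 m

2110.1 m


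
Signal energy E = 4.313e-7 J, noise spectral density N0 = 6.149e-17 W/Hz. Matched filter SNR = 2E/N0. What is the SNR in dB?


SNR_lin = 2 * 4.313e-7 / 6.149e-17 = 1.403e10
SNR_dB = 10*log10(1.403e10) = 101.5 dB

101.5 dB


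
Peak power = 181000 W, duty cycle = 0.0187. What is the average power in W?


P_avg = 181000 * 0.0187 = 3384.7 W

3384.7 W


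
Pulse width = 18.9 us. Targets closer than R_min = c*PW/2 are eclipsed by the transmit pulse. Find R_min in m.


R_min = 3e8 * 18.9e-6 / 2 = 2835.0 m

2835.0 m


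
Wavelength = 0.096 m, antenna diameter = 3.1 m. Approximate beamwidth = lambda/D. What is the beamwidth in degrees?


BW_rad = 0.096 / 3.1 = 0.030968
BW_deg = 1.77 degrees

1.77 degrees


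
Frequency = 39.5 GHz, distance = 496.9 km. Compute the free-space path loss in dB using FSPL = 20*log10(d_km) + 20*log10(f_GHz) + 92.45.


20*log10(496.9) = 53.93
20*log10(39.5) = 31.93
FSPL = 178.3 dB

178.3 dB


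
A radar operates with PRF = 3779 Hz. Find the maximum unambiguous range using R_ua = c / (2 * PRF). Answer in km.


R_ua = 3e8 / (2 * 3779) = 39693.0 m = 39.7 km

39.7 km


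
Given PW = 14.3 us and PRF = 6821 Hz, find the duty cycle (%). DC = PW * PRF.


DC = 14.3e-6 * 6821 * 100 = 9.75%

9.75%


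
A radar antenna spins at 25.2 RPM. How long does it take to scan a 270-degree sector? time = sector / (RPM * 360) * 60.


t = 270 / (25.2 * 360) * 60 = 1.79 s

1.79 s


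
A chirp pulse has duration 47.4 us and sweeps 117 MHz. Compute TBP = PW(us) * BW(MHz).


TBP = 47.4 * 117 = 5545.8

5545.8


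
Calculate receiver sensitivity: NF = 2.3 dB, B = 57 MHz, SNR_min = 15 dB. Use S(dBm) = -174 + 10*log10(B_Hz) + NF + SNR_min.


10*log10(57000000.0) = 77.56
S = -174 + 77.56 + 2.3 + 15 = -79.1 dBm

-79.1 dBm


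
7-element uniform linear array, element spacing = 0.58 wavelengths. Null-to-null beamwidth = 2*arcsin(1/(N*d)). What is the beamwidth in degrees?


1/(N*d) = 1/(7*0.58) = 0.246305
BW = 2*arcsin(0.246305) = 28.5 degrees

28.5 degrees


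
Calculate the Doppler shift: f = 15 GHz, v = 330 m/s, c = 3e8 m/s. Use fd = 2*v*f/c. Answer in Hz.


fd = 2 * 330 * 15000000000.0 / 3e8 = 33000.0 Hz

33000.0 Hz


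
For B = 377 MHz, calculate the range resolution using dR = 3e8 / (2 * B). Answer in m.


dR = 3e8 / (2 * 377000000.0) = 0.4 m

0.4 m


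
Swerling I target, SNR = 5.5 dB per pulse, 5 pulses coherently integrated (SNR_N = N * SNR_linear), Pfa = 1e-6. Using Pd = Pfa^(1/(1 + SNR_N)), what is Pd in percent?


SNR_lin = 10^(5.5/10) = 3.54813
SNR_N = 5 * 3.54813 = 17.74065
1/(1 + SNR_N) = 1/18.74065 = 0.0533599
Pd = (1e-6)^0.0533599 = 0.47845
Pd = 47.8%

47.8%


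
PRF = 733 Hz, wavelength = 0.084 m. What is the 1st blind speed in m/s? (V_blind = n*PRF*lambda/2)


V_blind = 1 * 733 * 0.084 / 2 = 30.8 m/s

30.8 m/s


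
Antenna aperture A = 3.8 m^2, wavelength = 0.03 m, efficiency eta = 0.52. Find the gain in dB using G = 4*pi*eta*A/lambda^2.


G_linear = 4*pi*0.52*3.8/0.03^2 = 27590.16
G_dB = 10*log10(27590.16) = 44.4 dB

44.4 dB


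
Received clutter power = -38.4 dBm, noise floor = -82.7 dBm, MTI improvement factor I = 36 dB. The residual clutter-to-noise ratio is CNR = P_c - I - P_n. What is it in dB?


CNR = -38.4 - 36 - (-82.7) = 8.3 dB

8.3 dB


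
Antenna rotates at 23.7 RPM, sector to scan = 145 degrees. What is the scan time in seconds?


t = 145 / (23.7 * 360) * 60 = 1.02 s

1.02 s


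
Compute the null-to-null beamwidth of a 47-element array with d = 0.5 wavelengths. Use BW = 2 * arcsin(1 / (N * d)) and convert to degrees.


1/(N*d) = 1/(47*0.5) = 0.042553
BW = 2*arcsin(0.042553) = 4.9 degrees

4.9 degrees


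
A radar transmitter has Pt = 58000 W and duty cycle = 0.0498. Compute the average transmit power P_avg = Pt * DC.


P_avg = 58000 * 0.0498 = 2888.4 W

2888.4 W


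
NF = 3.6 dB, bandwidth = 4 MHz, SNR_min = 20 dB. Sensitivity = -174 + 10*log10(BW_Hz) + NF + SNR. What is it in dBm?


10*log10(4000000.0) = 66.02
S = -174 + 66.02 + 3.6 + 20 = -84.4 dBm

-84.4 dBm


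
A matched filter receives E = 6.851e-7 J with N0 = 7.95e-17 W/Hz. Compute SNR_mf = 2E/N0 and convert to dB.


SNR_lin = 2 * 6.851e-7 / 7.95e-17 = 1.724e10
SNR_dB = 10*log10(1.724e10) = 102.4 dB

102.4 dB


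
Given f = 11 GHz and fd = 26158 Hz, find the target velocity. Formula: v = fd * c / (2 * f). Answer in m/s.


v = 26158 * 3e8 / (2 * 11000000000.0) = 356.7 m/s

356.7 m/s


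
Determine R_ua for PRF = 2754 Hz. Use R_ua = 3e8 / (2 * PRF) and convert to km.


R_ua = 3e8 / (2 * 2754) = 54466.2 m = 54.5 km

54.5 km


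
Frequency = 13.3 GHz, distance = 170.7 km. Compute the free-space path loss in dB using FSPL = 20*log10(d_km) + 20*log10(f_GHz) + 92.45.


20*log10(170.7) = 44.64
20*log10(13.3) = 22.48
FSPL = 159.6 dB

159.6 dB


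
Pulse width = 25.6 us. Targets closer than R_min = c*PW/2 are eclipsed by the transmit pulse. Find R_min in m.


R_min = 3e8 * 25.6e-6 / 2 = 3840.0 m

3840.0 m


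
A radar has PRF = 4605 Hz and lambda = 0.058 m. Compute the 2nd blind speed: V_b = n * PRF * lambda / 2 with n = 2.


V_blind = 2 * 4605 * 0.058 / 2 = 267.1 m/s

267.1 m/s


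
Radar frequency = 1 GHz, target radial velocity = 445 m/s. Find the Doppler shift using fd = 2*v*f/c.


fd = 2 * 445 * 1000000000.0 / 3e8 = 2966.7 Hz

2966.7 Hz


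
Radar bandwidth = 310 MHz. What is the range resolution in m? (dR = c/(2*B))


dR = 3e8 / (2 * 310000000.0) = 0.48 m

0.48 m


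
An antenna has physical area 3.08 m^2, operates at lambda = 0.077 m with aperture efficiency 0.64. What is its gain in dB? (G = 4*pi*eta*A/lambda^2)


G_linear = 4*pi*0.64*3.08/0.077^2 = 4177.91
G_dB = 10*log10(4177.91) = 36.2 dB

36.2 dB


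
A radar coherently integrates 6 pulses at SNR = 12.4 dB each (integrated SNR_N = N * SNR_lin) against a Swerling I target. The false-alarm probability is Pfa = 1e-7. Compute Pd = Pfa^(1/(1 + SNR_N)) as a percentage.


SNR_lin = 10^(12.4/10) = 17.37801
SNR_N = 6 * 17.37801 = 104.26806
1/(1 + SNR_N) = 1/105.26806 = 0.0094996
Pd = (1e-7)^0.0094996 = 0.85803
Pd = 85.8%

85.8%


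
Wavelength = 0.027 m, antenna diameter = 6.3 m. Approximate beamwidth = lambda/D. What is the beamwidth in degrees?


BW_rad = 0.027 / 6.3 = 0.004286
BW_deg = 0.25 degrees

0.25 degrees


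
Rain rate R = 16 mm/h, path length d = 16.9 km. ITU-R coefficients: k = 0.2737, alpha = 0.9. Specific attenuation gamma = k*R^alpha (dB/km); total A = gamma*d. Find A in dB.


gamma = 0.2737 * 16^0.9 = 3.318813 dB/km
A = 3.318813 * 16.9 = 56.09 dB

56.09 dB


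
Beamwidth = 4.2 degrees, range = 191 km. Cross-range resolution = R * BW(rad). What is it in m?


BW_rad = 0.073303829
CR = 191000 * 0.073303829 = 14001.0 m

14001.0 m


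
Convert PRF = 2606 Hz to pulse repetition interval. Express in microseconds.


PRI = 1/2606 = 0.0003837299 s = 383.7 us

383.7 us


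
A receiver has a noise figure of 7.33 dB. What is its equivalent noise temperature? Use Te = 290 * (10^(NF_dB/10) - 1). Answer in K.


NF_lin = 10^(7.33/10) = 5.407543
Te = 290 * (5.407543 - 1) = 1278.2 K

1278.2 K


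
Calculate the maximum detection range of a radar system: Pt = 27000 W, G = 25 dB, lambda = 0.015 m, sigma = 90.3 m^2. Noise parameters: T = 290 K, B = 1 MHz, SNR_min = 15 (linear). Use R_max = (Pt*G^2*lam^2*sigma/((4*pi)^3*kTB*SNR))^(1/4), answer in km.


G_lin = 10^(25/10) = 316.227766
R^4 = 27000 * 316.227766^2 * 0.015^2 * 90.3 / ((4*pi)^3 * 1.38e-23 * 290 * 1000000.0 * 15)
R^4 = 4.60507e17 m^4
R_max = (4.60507e17)^(1/4) = 26050.1 m = 26.1 km

26.1 km


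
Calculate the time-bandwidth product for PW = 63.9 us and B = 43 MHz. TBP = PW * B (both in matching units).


TBP = 63.9 * 43 = 2747.7

2747.7


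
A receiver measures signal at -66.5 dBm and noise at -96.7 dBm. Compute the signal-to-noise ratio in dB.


SNR = -66.5 - (-96.7) = 30.2 dB

30.2 dB


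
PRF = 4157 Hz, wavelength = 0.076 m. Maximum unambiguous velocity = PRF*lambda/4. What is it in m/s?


V_ua = 4157 * 0.076 / 4 = 79.0 m/s

79.0 m/s


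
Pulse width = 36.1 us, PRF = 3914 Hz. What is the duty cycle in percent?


DC = 36.1e-6 * 3914 * 100 = 14.13%

14.13%


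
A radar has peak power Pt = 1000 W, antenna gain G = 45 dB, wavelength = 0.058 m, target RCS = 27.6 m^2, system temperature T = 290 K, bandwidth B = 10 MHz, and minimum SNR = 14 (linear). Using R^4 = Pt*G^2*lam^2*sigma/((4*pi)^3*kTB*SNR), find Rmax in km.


G_lin = 10^(45/10) = 31622.776602
R^4 = 1000 * 31622.776602^2 * 0.058^2 * 27.6 / ((4*pi)^3 * 1.38e-23 * 290 * 10000000.0 * 14)
R^4 = 8.35084e19 m^4
R_max = (8.35084e19)^(1/4) = 95594.4 m = 95.6 km

95.6 km


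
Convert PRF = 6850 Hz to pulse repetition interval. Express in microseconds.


PRI = 1/6850 = 0.0001459854 s = 146.0 us

146.0 us


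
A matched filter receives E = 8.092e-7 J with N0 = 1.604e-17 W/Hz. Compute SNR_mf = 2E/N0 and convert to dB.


SNR_lin = 2 * 8.092e-7 / 1.604e-17 = 1.009e11
SNR_dB = 10*log10(1.009e11) = 110.0 dB

110.0 dB


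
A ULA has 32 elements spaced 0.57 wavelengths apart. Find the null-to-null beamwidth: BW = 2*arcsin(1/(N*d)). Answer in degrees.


1/(N*d) = 1/(32*0.57) = 0.054825
BW = 2*arcsin(0.054825) = 6.3 degrees

6.3 degrees


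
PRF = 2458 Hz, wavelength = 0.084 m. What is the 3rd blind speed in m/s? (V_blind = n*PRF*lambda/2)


V_blind = 3 * 2458 * 0.084 / 2 = 309.7 m/s

309.7 m/s


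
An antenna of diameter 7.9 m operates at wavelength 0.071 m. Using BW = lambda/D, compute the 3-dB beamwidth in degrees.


BW_rad = 0.071 / 7.9 = 0.008987
BW_deg = 0.51 degrees

0.51 degrees


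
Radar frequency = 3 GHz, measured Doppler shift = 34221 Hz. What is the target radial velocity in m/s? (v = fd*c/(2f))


v = 34221 * 3e8 / (2 * 3000000000.0) = 1711.1 m/s

1711.1 m/s


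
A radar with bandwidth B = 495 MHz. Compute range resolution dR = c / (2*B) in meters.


dR = 3e8 / (2 * 495000000.0) = 0.3 m

0.3 m


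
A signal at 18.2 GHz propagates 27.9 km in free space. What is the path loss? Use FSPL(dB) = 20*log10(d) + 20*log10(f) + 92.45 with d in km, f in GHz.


20*log10(27.9) = 28.91
20*log10(18.2) = 25.2
FSPL = 146.6 dB

146.6 dB


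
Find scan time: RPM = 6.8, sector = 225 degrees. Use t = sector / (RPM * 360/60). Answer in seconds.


t = 225 / (6.8 * 360) * 60 = 5.51 s

5.51 s


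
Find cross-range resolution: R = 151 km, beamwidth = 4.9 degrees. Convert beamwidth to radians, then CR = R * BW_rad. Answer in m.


BW_rad = 0.085521133
CR = 151000 * 0.085521133 = 12913.7 m

12913.7 m


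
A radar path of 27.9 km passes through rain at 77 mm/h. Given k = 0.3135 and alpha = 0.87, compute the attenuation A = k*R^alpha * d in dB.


gamma = 0.3135 * 77^0.87 = 13.724119 dB/km
A = 13.724119 * 27.9 = 382.9 dB

382.9 dB
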